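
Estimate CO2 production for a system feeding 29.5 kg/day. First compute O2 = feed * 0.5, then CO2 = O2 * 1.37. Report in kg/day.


O2 = 29.5 * 0.5 = 14.75
CO2 = 14.75 * 1.37 = 20.2075

20.2075 kg/day


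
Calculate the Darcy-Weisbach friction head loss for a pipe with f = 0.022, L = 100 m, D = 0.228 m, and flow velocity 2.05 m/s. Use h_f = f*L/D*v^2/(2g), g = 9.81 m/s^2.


v^2 = 2.05^2 = 4.2025 m^2/s^2
L/D = 100/0.228 = 438.59649
h_f = f*(L/D)*v^2/(2g) = 0.022 * 438.59649 * 4.2025 / 19.62 = 2.06679 m

2.06679 m


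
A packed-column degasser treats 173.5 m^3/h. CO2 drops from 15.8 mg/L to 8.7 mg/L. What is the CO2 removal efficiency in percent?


CO2_out / CO2_in = 8.7 / 15.8 = 0.55063291
Fraction remaining = 0.55063291
efficiency = (1 - 0.55063291) * 100 = 44.9367 %

44.9367 %


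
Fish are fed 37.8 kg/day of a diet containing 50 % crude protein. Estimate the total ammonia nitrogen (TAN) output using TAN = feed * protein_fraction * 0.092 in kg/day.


Protein in feed = 37.8 * 50/100 = 18.9 kg/day
TAN = protein * 0.092 = 18.9 * 0.092 = 1.7388 kg/day

1.7388 kg/day


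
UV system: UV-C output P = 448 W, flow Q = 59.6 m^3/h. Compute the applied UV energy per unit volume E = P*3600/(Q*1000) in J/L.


Energy delivered per hour = 448 W * 3600 s = 1612800 J/h
Volume treated per hour = 59.6 m^3/h * 1000 = 59600 L/h
dose = 1612800 / 59600 = 27.0604 J/L

27.0604 J/L


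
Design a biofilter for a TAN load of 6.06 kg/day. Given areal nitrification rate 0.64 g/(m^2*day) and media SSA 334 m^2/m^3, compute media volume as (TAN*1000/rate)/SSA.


A = 6.06*1000 / 0.64 = 9468.75 m^2
V = 9468.75 / 334 = 28.3496

28.3496 m^3


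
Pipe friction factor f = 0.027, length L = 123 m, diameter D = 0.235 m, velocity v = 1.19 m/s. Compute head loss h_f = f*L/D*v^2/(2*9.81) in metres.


v^2 = 1.19^2 = 1.4161 m^2/s^2
L/D = 123/0.235 = 523.40426
h_f = f*(L/D)*v^2/(2g) = 0.027 * 523.40426 * 1.4161 / 19.62 = 1.01999 m

1.01999 m


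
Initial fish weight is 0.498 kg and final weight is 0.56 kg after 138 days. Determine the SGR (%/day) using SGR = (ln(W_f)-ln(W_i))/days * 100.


ln(W_f) = ln(0.56) = -0.5798185
ln(W_i) = ln(0.498) = -0.6971552
ln(W_f) - ln(W_i) = -0.5798185 - -0.6971552 = 0.1173367
SGR = 0.1173367 / 138 * 100 = 0.0850266 %/day

0.0850266 %/day


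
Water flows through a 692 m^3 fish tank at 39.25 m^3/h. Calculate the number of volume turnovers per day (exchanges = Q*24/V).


Daily flow volume = 39.25 m^3/h * 24 h = 942 m^3/day
Exchanges = daily flow / tank volume = 942 / 692 = 1.36127 exchanges/day

1.36127 exchanges/day


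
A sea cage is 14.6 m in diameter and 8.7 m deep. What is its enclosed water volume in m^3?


r = d/2 = 14.6/2 = 7.3 m
Base area = pi*r^2 = pi*7.3^2 = 167.41547 m^2
Volume = 167.41547 * 8.7 = 1456.51 m^3

1456.51 m^3


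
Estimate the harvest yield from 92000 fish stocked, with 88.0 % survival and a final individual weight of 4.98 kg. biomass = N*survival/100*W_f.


Survivors = 92000 * 88.0/100 = 80960 fish
Harvest biomass = survivors * W_f = 80960 * 4.98 = 403180.8 kg

403180.8 kg


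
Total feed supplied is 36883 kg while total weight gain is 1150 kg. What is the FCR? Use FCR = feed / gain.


FCR = feed consumed / weight gained
FCR = 36883 kg / 1150 kg = 32.0722

32.0722


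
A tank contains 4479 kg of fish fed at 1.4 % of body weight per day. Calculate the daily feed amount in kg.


Feeding rate fraction = 1.4% / 100 = 0.014
Daily feed = 4479 kg * 0.014 = 62.706 kg/day

62.706 kg/day


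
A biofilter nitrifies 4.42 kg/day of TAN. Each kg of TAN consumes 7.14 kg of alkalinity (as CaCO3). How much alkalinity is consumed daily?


Alkalinity factor: 7.14 kg CaCO3 consumed per kg TAN nitrified
alk = 4.42 kg TAN * 7.14 = 31.5588 kg CaCO3/day

31.5588 kg CaCO3/day


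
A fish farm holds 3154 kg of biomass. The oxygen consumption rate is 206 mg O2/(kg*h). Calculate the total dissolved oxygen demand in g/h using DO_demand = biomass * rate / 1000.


Total O2 consumption (mg/h) = 3154 kg * 206 mg/(kg*h) = 649724 mg/h
Convert to g/h: 649724 / 1000 = 649.724 g/h

649.724 g/h


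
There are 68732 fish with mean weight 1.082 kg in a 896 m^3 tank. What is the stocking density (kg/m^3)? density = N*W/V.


Total biomass = 68732 fish * 1.082 kg = 74368.024 kg
Density = total biomass / volume = 74368.024 / 896 = 83 kg/m^3

83 kg/m^3


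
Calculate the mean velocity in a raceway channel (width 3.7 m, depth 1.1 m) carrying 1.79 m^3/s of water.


Cross-sectional area = W * d = 3.7 * 1.1 = 4.07 m^2
Velocity = Q / A = 1.79 / 4.07 = 0.439803 m/s

0.439803 m/s


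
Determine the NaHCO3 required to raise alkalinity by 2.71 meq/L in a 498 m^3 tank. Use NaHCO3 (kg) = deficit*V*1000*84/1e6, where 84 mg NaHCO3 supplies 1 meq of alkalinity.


Tank volume in L = 498 m^3 * 1000 = 498000 L
Total meq required = 2.71 meq/L * 498000 L = 1349580 meq
NaHCO3 mass = 1349580 meq * 84 mg/meq / 1e6 = 113.365 kg

113.365 kg


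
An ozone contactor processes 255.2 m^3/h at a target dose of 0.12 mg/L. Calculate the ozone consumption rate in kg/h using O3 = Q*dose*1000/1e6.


O3 demand (mg/h) = Q * dose * 1000 = 255.2 * 0.12 * 1000 = 30624 mg/h
Convert mg to kg: 30624 / 1e6 = 0.030624 kg/h

0.030624 kg/h


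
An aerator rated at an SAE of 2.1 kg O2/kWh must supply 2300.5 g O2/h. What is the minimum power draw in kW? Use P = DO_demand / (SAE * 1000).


SAE in g O2/kWh = 2.1 * 1000 = 2100 g/kWh
P = DO_demand / SAE_g = 2300.5 / 2100 = 1.09548 kW

1.09548 kW


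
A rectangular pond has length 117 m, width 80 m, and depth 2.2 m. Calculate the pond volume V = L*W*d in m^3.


Base area = L * W = 117 * 80 = 9360 m^2
Volume = area * depth = 9360 * 2.2 = 20592 m^3

20592 m^3


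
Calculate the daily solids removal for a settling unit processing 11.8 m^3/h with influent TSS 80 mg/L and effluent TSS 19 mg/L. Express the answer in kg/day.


Concentration drop: TSS_in - TSS_out = 80 - 19 = 61 mg/L
Hourly solids removed = Q * dTSS = 11.8 m^3/h * 61 mg/L = 719.8 g/h  (m^3/h * mg/L = g/h)
Daily solids removed = 719.8 * 24 = 17275.2 g/day
Convert g to kg: 17275.2 / 1000 = 17.2752 kg/day

17.2752 kg/day


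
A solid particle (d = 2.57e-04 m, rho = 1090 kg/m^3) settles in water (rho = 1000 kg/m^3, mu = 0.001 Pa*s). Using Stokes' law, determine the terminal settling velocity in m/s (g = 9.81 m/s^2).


Density difference: rho_p - rho_f = 1090 - 1000 = 90 kg/m^3
d^2 = (2.57e-04)^2 = 6.6049e-08 m^2
Numerator = (rho_p - rho_f) * g * d^2 = 90 * 9.81 * 6.6049e-08 = 5.8314662e-05
Denominator = 18 * mu = 18 * 0.001 = 0.018
v_s = 5.8314662e-05 / 0.018 = 0.0032397 m/s
Check: Re = rho_f * v_s * d / mu = 1000 * 0.0032397 * 2.57e-04 / 0.001 = 0.833 < 1, so Stokes' law applies.

0.0032397 m/s


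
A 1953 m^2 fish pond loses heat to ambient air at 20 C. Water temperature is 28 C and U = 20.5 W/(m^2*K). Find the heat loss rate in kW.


Temperature difference dT = 28 - 20 = 8 K
Heat loss (W) = U * A * dT = 20.5 * 1953 * 8 = 320292 W
Convert to kW: 320292 / 1000 = 320.292 kW

320.292 kW


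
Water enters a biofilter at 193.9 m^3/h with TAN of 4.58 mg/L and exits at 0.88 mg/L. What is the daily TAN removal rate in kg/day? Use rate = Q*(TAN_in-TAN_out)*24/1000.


Concentration drop: TAN_in - TAN_out = 4.58 - 0.88 = 3.7 mg/L
Hourly TAN removed = Q * dTAN = 193.9 m^3/h * 3.7 mg/L = 717.43 g/h  (m^3/h * mg/L = g/h)
Daily TAN removed = 717.43 * 24 = 17218.32 g/day
Convert to kg/day: 17218.32 / 1000 = 17.21832 kg/day

17.21832 kg/day


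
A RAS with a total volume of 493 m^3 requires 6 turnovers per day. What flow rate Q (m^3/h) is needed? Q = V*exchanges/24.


Daily recirculation volume = 493 m^3 * 6 = 2958 m^3/day
Flow rate Q = daily volume / 24 h = 2958 / 24 = 123.25 m^3/h

123.25 m^3/h


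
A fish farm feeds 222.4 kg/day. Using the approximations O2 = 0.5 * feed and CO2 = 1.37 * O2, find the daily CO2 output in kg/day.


O2 = 222.4 * 0.5 = 111.2
CO2 = 111.2 * 1.37 = 152.344

152.344 kg/day


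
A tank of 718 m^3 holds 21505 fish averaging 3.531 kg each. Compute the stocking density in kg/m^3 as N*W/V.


Total biomass = 21505 fish * 3.531 kg = 75934.155 kg
Density = total biomass / volume = 75934.155 / 718 = 105.758 kg/m^3

105.758 kg/m^3


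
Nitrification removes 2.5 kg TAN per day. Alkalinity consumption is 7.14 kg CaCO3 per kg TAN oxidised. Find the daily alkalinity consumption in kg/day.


Alkalinity factor: 7.14 kg CaCO3 consumed per kg TAN nitrified
alk = 2.5 kg TAN * 7.14 = 17.85 kg CaCO3/day

17.85 kg CaCO3/day


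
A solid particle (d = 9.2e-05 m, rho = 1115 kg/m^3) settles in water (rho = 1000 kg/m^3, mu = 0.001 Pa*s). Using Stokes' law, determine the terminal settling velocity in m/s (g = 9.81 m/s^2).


Density difference: rho_p - rho_f = 1115 - 1000 = 115 kg/m^3
d^2 = (9.2e-05)^2 = 8.464e-09 m^2
Numerator = (rho_p - rho_f) * g * d^2 = 115 * 9.81 * 8.464e-09 = 9.5486616e-06
Denominator = 18 * mu = 18 * 0.001 = 0.018
v_s = 9.5486616e-06 / 0.018 = 5.30481e-04 m/s
Check: Re = rho_f * v_s * d / mu = 1000 * 5.30481e-04 * 9.2e-05 / 0.001 = 0.0488 < 1, so Stokes' law applies.

5.30481e-04 m/s


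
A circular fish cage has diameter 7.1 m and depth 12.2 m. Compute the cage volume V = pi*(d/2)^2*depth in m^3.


r = d/2 = 7.1/2 = 3.55 m
Base area = pi*r^2 = pi*3.55^2 = 39.591921 m^2
Volume = 39.591921 * 12.2 = 483.021 m^3

483.021 m^3


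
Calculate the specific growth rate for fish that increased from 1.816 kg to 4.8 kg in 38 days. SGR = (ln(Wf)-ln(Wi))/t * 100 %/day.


ln(W_f) = ln(4.8) = 1.5686159
ln(W_i) = ln(1.816) = 0.59663628
ln(W_f) - ln(W_i) = 1.5686159 - 0.59663628 = 0.97197962
SGR = 0.97197962 / 38 * 100 = 2.55784 %/day

2.55784 %/day


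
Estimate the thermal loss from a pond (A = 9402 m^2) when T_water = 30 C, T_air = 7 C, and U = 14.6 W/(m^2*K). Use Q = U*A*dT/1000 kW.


Temperature difference dT = 30 - 7 = 23 K
Heat loss (W) = U * A * dT = 14.6 * 9402 * 23 = 3157191.6 W
Convert to kW: 3157191.6 / 1000 = 3157.1916 kW

3157.1916 kW


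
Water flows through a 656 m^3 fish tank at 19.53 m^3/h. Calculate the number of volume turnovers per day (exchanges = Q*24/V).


Daily flow volume = 19.53 m^3/h * 24 h = 468.72 m^3/day
Exchanges = daily flow / tank volume = 468.72 / 656 = 0.714512 exchanges/day

0.714512 exchanges/day


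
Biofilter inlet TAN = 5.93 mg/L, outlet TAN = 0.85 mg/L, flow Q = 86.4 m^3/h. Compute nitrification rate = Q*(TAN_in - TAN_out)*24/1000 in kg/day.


Concentration drop: TAN_in - TAN_out = 5.93 - 0.85 = 5.08 mg/L
Hourly TAN removed = Q * dTAN = 86.4 m^3/h * 5.08 mg/L = 438.912 g/h  (m^3/h * mg/L = g/h)
Daily TAN removed = 438.912 * 24 = 10533.888 g/day
Convert to kg/day: 10533.888 / 1000 = 10.533888 kg/day

10.533888 kg/day


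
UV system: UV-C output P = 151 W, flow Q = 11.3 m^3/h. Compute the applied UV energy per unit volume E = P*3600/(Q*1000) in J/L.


Energy delivered per hour = 151 W * 3600 s = 543600 J/h
Volume treated per hour = 11.3 m^3/h * 1000 = 11300 L/h
dose = 543600 / 11300 = 48.1062 J/L

48.1062 J/L


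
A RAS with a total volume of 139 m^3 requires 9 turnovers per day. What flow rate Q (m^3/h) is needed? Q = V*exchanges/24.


Daily recirculation volume = 139 m^3 * 9 = 1251 m^3/day
Flow rate Q = daily volume / 24 h = 1251 / 24 = 52.125 m^3/h

52.125 m^3/h


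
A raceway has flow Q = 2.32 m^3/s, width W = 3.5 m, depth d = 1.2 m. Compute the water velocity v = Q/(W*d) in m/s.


Cross-sectional area = W * d = 3.5 * 1.2 = 4.2 m^2
Velocity = Q / A = 2.32 / 4.2 = 0.552381 m/s

0.552381 m/s


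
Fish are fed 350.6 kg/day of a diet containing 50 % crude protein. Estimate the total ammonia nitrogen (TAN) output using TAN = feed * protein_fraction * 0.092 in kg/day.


Protein in feed = 350.6 * 50/100 = 175.3 kg/day
TAN = protein * 0.092 = 175.3 * 0.092 = 16.1276 kg/day

16.1276 kg/day


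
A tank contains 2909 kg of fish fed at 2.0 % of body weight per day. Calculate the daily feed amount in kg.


Feeding rate fraction = 2.0% / 100 = 0.02
Daily feed = 2909 kg * 0.02 = 58.18 kg/day

58.18 kg/day


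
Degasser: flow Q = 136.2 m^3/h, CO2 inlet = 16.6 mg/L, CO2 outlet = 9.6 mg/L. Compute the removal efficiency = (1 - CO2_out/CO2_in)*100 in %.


CO2_out / CO2_in = 9.6 / 16.6 = 0.57831325
Fraction remaining = 0.57831325
efficiency = (1 - 0.57831325) * 100 = 42.1687 %

42.1687 %


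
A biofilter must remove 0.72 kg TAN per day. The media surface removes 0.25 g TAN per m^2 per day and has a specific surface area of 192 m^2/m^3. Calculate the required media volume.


A = 0.72*1000 / 0.25 = 2880 m^2
V = 2880 / 192 = 15

15 m^3


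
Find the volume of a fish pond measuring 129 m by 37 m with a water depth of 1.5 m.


Base area = L * W = 129 * 37 = 4773 m^2
Volume = area * depth = 4773 * 1.5 = 7159.5 m^3

7159.5 m^3


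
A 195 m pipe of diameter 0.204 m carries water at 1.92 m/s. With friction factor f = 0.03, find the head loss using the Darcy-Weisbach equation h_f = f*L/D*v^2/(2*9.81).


v^2 = 1.92^2 = 3.6864 m^2/s^2
L/D = 195/0.204 = 955.88235
h_f = f*(L/D)*v^2/(2g) = 0.03 * 955.88235 * 3.6864 / 19.62 = 5.38802 m

5.38802 m


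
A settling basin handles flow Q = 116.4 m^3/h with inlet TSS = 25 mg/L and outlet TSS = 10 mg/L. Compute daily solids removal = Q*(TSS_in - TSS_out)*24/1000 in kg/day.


Concentration drop: TSS_in - TSS_out = 25 - 10 = 15 mg/L
Hourly solids removed = Q * dTSS = 116.4 m^3/h * 15 mg/L = 1746 g/h  (m^3/h * mg/L = g/h)
Daily solids removed = 1746 * 24 = 41904 g/day
Convert g to kg: 41904 / 1000 = 41.904 kg/day

41.904 kg/day


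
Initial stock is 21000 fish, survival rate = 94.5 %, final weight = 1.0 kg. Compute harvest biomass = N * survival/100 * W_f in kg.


Survivors = 21000 * 94.5/100 = 19845 fish
Harvest biomass = survivors * W_f = 19845 * 1.0 = 19845 kg

19845 kg


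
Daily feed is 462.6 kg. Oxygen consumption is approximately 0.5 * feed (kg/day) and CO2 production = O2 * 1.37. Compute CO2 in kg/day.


O2 = 462.6 * 0.5 = 231.3
CO2 = 231.3 * 1.37 = 316.881

316.881 kg/day


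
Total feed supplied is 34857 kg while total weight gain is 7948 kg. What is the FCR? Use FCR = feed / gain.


FCR = feed consumed / weight gained
FCR = 34857 kg / 7948 kg = 4.38563

4.38563


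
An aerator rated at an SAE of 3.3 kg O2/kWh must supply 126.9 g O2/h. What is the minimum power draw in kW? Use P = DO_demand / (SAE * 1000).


SAE in g O2/kWh = 3.3 * 1000 = 3300 g/kWh
P = DO_demand / SAE_g = 126.9 / 3300 = 0.0384545 kW

0.0384545 kW


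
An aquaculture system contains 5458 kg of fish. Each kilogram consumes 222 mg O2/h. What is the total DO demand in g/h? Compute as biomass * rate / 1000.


Total O2 consumption (mg/h) = 5458 kg * 222 mg/(kg*h) = 1211676 mg/h
Convert to g/h: 1211676 / 1000 = 1211.676 g/h

1211.676 g/h


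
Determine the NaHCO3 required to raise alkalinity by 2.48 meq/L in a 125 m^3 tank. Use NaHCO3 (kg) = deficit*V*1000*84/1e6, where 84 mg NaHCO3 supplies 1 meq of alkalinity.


Tank volume in L = 125 m^3 * 1000 = 125000 L
Total meq required = 2.48 meq/L * 125000 L = 310000 meq
NaHCO3 mass = 310000 meq * 84 mg/meq / 1e6 = 26.04 kg

26.04 kg


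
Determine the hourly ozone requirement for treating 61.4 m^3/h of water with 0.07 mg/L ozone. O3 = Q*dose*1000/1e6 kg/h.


O3 demand (mg/h) = Q * dose * 1000 = 61.4 * 0.07 * 1000 = 4298 mg/h
Convert mg to kg: 4298 / 1e6 = 0.004298 kg/h

0.004298 kg/h


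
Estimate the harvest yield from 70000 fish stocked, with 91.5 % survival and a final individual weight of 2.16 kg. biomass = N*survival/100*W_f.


Survivors = 70000 * 91.5/100 = 64050 fish
Harvest biomass = survivors * W_f = 64050 * 2.16 = 138348 kg

138348 kg


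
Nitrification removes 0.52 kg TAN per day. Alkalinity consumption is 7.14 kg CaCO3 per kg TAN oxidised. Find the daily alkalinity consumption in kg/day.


Alkalinity factor: 7.14 kg CaCO3 consumed per kg TAN nitrified
alk = 0.52 kg TAN * 7.14 = 3.7128 kg CaCO3/day

3.7128 kg CaCO3/day


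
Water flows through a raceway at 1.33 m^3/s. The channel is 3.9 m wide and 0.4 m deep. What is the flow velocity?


Cross-sectional area = W * d = 3.9 * 0.4 = 1.56 m^2
Velocity = Q / A = 1.33 / 1.56 = 0.852564 m/s

0.852564 m/s


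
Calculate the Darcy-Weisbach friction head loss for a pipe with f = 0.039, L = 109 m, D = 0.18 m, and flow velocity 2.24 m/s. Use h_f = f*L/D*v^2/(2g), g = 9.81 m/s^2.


v^2 = 2.24^2 = 5.0176 m^2/s^2
L/D = 109/0.18 = 605.55556
h_f = f*(L/D)*v^2/(2g) = 0.039 * 605.55556 * 5.0176 / 19.62 = 6.0397 m

6.0397 m


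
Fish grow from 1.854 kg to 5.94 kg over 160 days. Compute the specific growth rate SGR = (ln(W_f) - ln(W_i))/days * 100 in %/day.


ln(W_f) = ln(5.94) = 1.7817091
ln(W_i) = ln(1.854) = 0.61734547
ln(W_f) - ln(W_i) = 1.7817091 - 0.61734547 = 1.1643636
SGR = 1.1643636 / 160 * 100 = 0.727727 %/day

0.727727 %/day


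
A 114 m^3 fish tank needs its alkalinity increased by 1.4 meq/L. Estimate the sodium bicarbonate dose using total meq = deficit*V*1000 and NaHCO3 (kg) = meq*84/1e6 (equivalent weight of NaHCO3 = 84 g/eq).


Tank volume in L = 114 m^3 * 1000 = 114000 L
Total meq required = 1.4 meq/L * 114000 L = 159600 meq
NaHCO3 mass = 159600 meq * 84 mg/meq / 1e6 = 13.4064 kg

13.4064 kg


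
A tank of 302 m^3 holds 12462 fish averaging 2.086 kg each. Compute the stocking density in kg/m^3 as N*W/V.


Total biomass = 12462 fish * 2.086 kg = 25995.732 kg
Density = total biomass / volume = 25995.732 / 302 = 86.0786 kg/m^3

86.0786 kg/m^3


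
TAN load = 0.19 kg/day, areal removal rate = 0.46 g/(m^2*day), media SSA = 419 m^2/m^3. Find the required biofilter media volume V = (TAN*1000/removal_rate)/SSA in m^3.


A = 0.19*1000 / 0.46 = 413.04348 m^2
V = 413.04348 / 419 = 0.985784

0.985784 m^3


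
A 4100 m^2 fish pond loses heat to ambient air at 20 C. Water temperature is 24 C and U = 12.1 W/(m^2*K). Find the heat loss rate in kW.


Temperature difference dT = 24 - 20 = 4 K
Heat loss (W) = U * A * dT = 12.1 * 4100 * 4 = 198440 W
Convert to kW: 198440 / 1000 = 198.44 kW

198.44 kW


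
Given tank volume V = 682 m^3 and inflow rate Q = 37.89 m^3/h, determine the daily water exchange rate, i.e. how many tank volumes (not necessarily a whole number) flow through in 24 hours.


Daily flow volume = 37.89 m^3/h * 24 h = 909.36 m^3/day
Exchanges = daily flow / tank volume = 909.36 / 682 = 1.33337 exchanges/day

1.33337 exchanges/day


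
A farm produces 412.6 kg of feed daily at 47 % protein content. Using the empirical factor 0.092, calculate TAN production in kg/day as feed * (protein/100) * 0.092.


Protein in feed = 412.6 * 47/100 = 193.922 kg/day
TAN = protein * 0.092 = 193.922 * 0.092 = 17.840824 kg/day

17.840824 kg/day


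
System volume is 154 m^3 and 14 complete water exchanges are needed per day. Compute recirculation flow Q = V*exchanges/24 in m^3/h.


Daily recirculation volume = 154 m^3 * 14 = 2156 m^3/day
Flow rate Q = daily volume / 24 h = 2156 / 24 = 89.8333 m^3/h

89.8333 m^3/h


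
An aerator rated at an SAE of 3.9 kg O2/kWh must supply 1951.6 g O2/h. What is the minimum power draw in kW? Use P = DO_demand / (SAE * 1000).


SAE in g O2/kWh = 3.9 * 1000 = 3900 g/kWh
P = DO_demand / SAE_g = 1951.6 / 3900 = 0.50041 kW

0.50041 kW


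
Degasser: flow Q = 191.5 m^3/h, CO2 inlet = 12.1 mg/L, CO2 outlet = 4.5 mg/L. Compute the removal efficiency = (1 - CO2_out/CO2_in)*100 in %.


CO2_out / CO2_in = 4.5 / 12.1 = 0.37190083
Fraction remaining = 0.37190083
efficiency = (1 - 0.37190083) * 100 = 62.8099 %

62.8099 %


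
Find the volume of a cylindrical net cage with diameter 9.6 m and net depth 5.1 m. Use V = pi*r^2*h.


r = d/2 = 9.6/2 = 4.8 m
Base area = pi*r^2 = pi*4.8^2 = 72.382295 m^2
Volume = 72.382295 * 5.1 = 369.15 m^3

369.15 m^3


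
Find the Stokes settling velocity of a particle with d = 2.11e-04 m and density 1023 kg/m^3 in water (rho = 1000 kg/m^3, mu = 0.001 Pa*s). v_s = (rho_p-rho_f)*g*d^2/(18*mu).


Density difference: rho_p - rho_f = 1023 - 1000 = 23 kg/m^3
d^2 = (2.11e-04)^2 = 4.4521e-08 m^2
Numerator = (rho_p - rho_f) * g * d^2 = 23 * 9.81 * 4.4521e-08 = 1.0045273e-05
Denominator = 18 * mu = 18 * 0.001 = 0.018
v_s = 1.0045273e-05 / 0.018 = 5.58071e-04 m/s
Check: Re = rho_f * v_s * d / mu = 1000 * 5.58071e-04 * 2.11e-04 / 0.001 = 0.118 < 1, so Stokes' law applies.

5.58071e-04 m/s


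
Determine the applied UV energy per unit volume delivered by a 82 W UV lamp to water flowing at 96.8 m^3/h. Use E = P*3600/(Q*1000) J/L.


Energy delivered per hour = 82 W * 3600 s = 295200 J/h
Volume treated per hour = 96.8 m^3/h * 1000 = 96800 L/h
dose = 295200 / 96800 = 3.04959 J/L

3.04959 J/L


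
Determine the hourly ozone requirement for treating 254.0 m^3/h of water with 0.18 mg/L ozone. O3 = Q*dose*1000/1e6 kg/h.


O3 demand (mg/h) = Q * dose * 1000 = 254.0 * 0.18 * 1000 = 45720 mg/h
Convert mg to kg: 45720 / 1e6 = 0.04572 kg/h

0.04572 kg/h


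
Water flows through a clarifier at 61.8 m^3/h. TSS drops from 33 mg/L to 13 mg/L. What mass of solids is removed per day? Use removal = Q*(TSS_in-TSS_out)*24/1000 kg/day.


Concentration drop: TSS_in - TSS_out = 33 - 13 = 20 mg/L
Hourly solids removed = Q * dTSS = 61.8 m^3/h * 20 mg/L = 1236 g/h  (m^3/h * mg/L = g/h)
Daily solids removed = 1236 * 24 = 29664 g/day
Convert g to kg: 29664 / 1000 = 29.664 kg/day

29.664 kg/day


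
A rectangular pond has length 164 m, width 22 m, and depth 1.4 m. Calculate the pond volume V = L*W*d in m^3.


Base area = L * W = 164 * 22 = 3608 m^2
Volume = area * depth = 3608 * 1.4 = 5051.2 m^3

5051.2 m^3


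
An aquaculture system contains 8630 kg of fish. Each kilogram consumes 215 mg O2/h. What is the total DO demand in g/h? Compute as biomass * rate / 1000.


Total O2 consumption (mg/h) = 8630 kg * 215 mg/(kg*h) = 1855450 mg/h
Convert to g/h: 1855450 / 1000 = 1855.45 g/h

1855.45 g/h


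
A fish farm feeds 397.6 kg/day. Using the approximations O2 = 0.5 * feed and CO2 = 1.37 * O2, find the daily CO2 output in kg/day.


O2 = 397.6 * 0.5 = 198.8
CO2 = 198.8 * 1.37 = 272.356

272.356 kg/day


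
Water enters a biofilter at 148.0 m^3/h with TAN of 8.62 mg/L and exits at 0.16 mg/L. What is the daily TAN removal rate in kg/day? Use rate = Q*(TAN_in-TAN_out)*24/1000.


Concentration drop: TAN_in - TAN_out = 8.62 - 0.16 = 8.46 mg/L
Hourly TAN removed = Q * dTAN = 148.0 m^3/h * 8.46 mg/L = 1252.08 g/h  (m^3/h * mg/L = g/h)
Daily TAN removed = 1252.08 * 24 = 30049.92 g/day
Convert to kg/day: 30049.92 / 1000 = 30.04992 kg/day

30.04992 kg/day


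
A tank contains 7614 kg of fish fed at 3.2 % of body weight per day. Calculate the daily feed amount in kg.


Feeding rate fraction = 3.2% / 100 = 0.032
Daily feed = 7614 kg * 0.032 = 243.648 kg/day

243.648 kg/day


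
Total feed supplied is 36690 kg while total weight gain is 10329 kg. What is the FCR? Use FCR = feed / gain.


FCR = feed consumed / weight gained
FCR = 36690 kg / 10329 kg = 3.55213

3.55213


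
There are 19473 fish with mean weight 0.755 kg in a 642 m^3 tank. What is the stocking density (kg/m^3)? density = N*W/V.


Total biomass = 19473 fish * 0.755 kg = 14702.115 kg
Density = total biomass / volume = 14702.115 / 642 = 22.9005 kg/m^3

22.9005 kg/m^3


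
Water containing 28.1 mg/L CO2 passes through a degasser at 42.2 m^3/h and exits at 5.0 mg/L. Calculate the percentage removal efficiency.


CO2_out / CO2_in = 5.0 / 28.1 = 0.17793594
Fraction remaining = 0.17793594
efficiency = (1 - 0.17793594) * 100 = 82.2064 %

82.2064 %


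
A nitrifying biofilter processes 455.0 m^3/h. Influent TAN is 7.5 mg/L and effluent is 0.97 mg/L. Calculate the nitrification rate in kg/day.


Concentration drop: TAN_in - TAN_out = 7.5 - 0.97 = 6.53 mg/L
Hourly TAN removed = Q * dTAN = 455.0 m^3/h * 6.53 mg/L = 2971.15 g/h  (m^3/h * mg/L = g/h)
Daily TAN removed = 2971.15 * 24 = 71307.6 g/day
Convert to kg/day: 71307.6 / 1000 = 71.3076 kg/day

71.3076 kg/day


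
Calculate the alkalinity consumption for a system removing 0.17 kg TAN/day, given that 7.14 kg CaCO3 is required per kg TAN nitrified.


Alkalinity factor: 7.14 kg CaCO3 consumed per kg TAN nitrified
alk = 0.17 kg TAN * 7.14 = 1.2138 kg CaCO3/day

1.2138 kg CaCO3/day


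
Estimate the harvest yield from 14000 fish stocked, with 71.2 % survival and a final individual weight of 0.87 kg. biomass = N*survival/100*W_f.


Survivors = 14000 * 71.2/100 = 9968 fish
Harvest biomass = survivors * W_f = 9968 * 0.87 = 8672.16 kg

8672.16 kg


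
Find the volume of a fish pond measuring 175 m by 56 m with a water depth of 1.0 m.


Base area = L * W = 175 * 56 = 9800 m^2
Volume = area * depth = 9800 * 1.0 = 9800 m^3

9800 m^3


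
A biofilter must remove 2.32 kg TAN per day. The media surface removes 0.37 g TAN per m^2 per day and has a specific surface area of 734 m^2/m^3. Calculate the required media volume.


A = 2.32*1000 / 0.37 = 6270.2703 m^2
V = 6270.2703 / 734 = 8.5426

8.5426 m^3


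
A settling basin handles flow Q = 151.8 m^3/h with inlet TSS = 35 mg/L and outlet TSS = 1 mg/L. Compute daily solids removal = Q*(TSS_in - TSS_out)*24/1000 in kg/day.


Concentration drop: TSS_in - TSS_out = 35 - 1 = 34 mg/L
Hourly solids removed = Q * dTSS = 151.8 m^3/h * 34 mg/L = 5161.2 g/h  (m^3/h * mg/L = g/h)
Daily solids removed = 5161.2 * 24 = 123868.8 g/day
Convert g to kg: 123868.8 / 1000 = 123.8688 kg/day

123.8688 kg/day


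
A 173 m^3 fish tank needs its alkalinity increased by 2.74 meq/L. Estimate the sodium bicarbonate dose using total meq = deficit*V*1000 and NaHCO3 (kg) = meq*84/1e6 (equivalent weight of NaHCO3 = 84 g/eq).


Tank volume in L = 173 m^3 * 1000 = 173000 L
Total meq required = 2.74 meq/L * 173000 L = 474020 meq
NaHCO3 mass = 474020 meq * 84 mg/meq / 1e6 = 39.8177 kg

39.8177 kg


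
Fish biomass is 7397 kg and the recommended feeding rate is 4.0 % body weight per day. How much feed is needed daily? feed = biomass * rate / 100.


Feeding rate fraction = 4.0% / 100 = 0.04
Daily feed = 7397 kg * 0.04 = 295.88 kg/day

295.88 kg/day


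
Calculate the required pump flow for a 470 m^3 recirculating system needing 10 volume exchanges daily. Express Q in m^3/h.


Daily recirculation volume = 470 m^3 * 10 = 4700 m^3/day
Flow rate Q = daily volume / 24 h = 4700 / 24 = 195.833 m^3/h

195.833 m^3/h


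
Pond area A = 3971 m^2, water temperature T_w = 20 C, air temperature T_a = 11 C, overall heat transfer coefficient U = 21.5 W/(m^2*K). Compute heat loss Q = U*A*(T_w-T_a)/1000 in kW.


Temperature difference dT = 20 - 11 = 9 K
Heat loss (W) = U * A * dT = 21.5 * 3971 * 9 = 768388.5 W
Convert to kW: 768388.5 / 1000 = 768.3885 kW

768.3885 kW


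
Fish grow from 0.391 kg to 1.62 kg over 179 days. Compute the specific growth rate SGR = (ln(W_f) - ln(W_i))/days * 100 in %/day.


ln(W_f) = ln(1.62) = 0.48242615
ln(W_i) = ln(0.391) = -0.93904772
ln(W_f) - ln(W_i) = 0.48242615 - -0.93904772 = 1.4214739
SGR = 1.4214739 / 179 * 100 = 0.794119 %/day

0.794119 %/day


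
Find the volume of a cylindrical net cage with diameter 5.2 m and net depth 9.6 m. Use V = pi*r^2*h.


r = d/2 = 5.2/2 = 2.6 m
Base area = pi*r^2 = pi*2.6^2 = 21.237166 m^2
Volume = 21.237166 * 9.6 = 203.877 m^3

203.877 m^3


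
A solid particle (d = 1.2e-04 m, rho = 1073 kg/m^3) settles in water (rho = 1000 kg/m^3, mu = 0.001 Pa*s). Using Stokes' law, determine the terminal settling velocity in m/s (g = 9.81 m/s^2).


Density difference: rho_p - rho_f = 1073 - 1000 = 73 kg/m^3
d^2 = (1.2e-04)^2 = 1.44e-08 m^2
Numerator = (rho_p - rho_f) * g * d^2 = 73 * 9.81 * 1.44e-08 = 1.0312272e-05
Denominator = 18 * mu = 18 * 0.001 = 0.018
v_s = 1.0312272e-05 / 0.018 = 5.72904e-04 m/s
Check: Re = rho_f * v_s * d / mu = 1000 * 5.72904e-04 * 1.2e-04 / 0.001 = 0.0687 < 1, so Stokes' law applies.

5.72904e-04 m/s


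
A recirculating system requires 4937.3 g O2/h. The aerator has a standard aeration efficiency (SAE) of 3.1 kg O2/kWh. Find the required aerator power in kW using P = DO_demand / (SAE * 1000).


SAE in g O2/kWh = 3.1 * 1000 = 3100 g/kWh
P = DO_demand / SAE_g = 4937.3 / 3100 = 1.59268 kW

1.59268 kW


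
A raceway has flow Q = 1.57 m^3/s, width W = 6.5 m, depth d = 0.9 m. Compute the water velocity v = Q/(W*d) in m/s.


Cross-sectional area = W * d = 6.5 * 0.9 = 5.85 m^2
Velocity = Q / A = 1.57 / 5.85 = 0.268376 m/s

0.268376 m/s


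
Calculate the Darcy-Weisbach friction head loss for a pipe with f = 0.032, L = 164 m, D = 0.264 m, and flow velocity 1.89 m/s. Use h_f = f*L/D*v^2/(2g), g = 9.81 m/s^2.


v^2 = 1.89^2 = 3.5721 m^2/s^2
L/D = 164/0.264 = 621.21212
h_f = f*(L/D)*v^2/(2g) = 0.032 * 621.21212 * 3.5721 / 19.62 = 3.61922 m

3.61922 m


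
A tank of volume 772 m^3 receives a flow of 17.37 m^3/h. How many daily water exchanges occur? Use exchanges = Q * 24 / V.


Daily flow volume = 17.37 m^3/h * 24 h = 416.88 m^3/day
Exchanges = daily flow / tank volume = 416.88 / 772 = 0.54 exchanges/day

0.54 exchanges/day


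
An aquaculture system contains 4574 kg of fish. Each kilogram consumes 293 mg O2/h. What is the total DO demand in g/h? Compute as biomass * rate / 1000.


Total O2 consumption (mg/h) = 4574 kg * 293 mg/(kg*h) = 1340182 mg/h
Convert to g/h: 1340182 / 1000 = 1340.182 g/h

1340.182 g/h


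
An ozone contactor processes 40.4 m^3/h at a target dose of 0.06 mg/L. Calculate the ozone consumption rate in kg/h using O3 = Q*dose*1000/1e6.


O3 demand (mg/h) = Q * dose * 1000 = 40.4 * 0.06 * 1000 = 2424 mg/h
Convert mg to kg: 2424 / 1e6 = 0.002424 kg/h

0.002424 kg/h


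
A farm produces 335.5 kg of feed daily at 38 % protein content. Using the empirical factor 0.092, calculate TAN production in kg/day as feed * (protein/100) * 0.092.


Protein in feed = 335.5 * 38/100 = 127.49 kg/day
TAN = protein * 0.092 = 127.49 * 0.092 = 11.72908 kg/day

11.72908 kg/day


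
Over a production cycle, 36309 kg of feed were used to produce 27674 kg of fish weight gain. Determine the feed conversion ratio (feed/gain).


FCR = feed consumed / weight gained
FCR = 36309 kg / 27674 kg = 1.31203

1.31203


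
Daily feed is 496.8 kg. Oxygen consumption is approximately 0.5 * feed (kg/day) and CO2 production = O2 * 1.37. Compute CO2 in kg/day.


O2 = 496.8 * 0.5 = 248.4
CO2 = 248.4 * 1.37 = 340.308

340.308 kg/day


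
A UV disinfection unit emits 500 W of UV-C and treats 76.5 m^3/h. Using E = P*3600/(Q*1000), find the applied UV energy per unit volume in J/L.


Energy delivered per hour = 500 W * 3600 s = 1800000 J/h
Volume treated per hour = 76.5 m^3/h * 1000 = 76500 L/h
dose = 1800000 / 76500 = 23.5294 J/L

23.5294 J/L


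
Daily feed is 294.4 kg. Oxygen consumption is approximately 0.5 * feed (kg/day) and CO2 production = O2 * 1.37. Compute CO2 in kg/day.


O2 = 294.4 * 0.5 = 147.2
CO2 = 147.2 * 1.37 = 201.664

201.664 kg/day


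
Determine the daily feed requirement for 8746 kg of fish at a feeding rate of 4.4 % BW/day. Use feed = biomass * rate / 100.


Feeding rate fraction = 4.4% / 100 = 0.044
Daily feed = 8746 kg * 0.044 = 384.824 kg/day

384.824 kg/day


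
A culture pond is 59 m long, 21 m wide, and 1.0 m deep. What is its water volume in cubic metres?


Base area = L * W = 59 * 21 = 1239 m^2
Volume = area * depth = 1239 * 1.0 = 1239 m^3

1239 m^3


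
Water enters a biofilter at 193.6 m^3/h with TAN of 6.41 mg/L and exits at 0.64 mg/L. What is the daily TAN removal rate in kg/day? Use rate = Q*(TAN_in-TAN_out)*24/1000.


Concentration drop: TAN_in - TAN_out = 6.41 - 0.64 = 5.77 mg/L
Hourly TAN removed = Q * dTAN = 193.6 m^3/h * 5.77 mg/L = 1117.072 g/h  (m^3/h * mg/L = g/h)
Daily TAN removed = 1117.072 * 24 = 26809.728 g/day
Convert to kg/day: 26809.728 / 1000 = 26.809728 kg/day

26.809728 kg/day


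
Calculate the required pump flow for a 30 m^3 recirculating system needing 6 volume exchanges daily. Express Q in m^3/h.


Daily recirculation volume = 30 m^3 * 6 = 180 m^3/day
Flow rate Q = daily volume / 24 h = 180 / 24 = 7.5 m^3/h

7.5 m^3/h


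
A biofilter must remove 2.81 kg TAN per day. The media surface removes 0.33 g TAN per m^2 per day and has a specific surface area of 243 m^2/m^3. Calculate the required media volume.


A = 2.81*1000 / 0.33 = 8515.1515 m^2
V = 8515.1515 / 243 = 35.0418

35.0418 m^3


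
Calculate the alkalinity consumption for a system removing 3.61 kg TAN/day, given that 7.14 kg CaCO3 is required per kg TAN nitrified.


Alkalinity factor: 7.14 kg CaCO3 consumed per kg TAN nitrified
alk = 3.61 kg TAN * 7.14 = 25.7754 kg CaCO3/day

25.7754 kg CaCO3/day


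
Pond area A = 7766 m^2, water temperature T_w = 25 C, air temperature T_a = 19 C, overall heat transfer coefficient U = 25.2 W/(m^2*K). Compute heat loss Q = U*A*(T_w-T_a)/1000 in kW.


Temperature difference dT = 25 - 19 = 6 K
Heat loss (W) = U * A * dT = 25.2 * 7766 * 6 = 1174219.2 W
Convert to kW: 1174219.2 / 1000 = 1174.2192 kW

1174.2192 kW


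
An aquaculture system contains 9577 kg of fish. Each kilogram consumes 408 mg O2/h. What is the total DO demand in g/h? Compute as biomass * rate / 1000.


Total O2 consumption (mg/h) = 9577 kg * 408 mg/(kg*h) = 3907416 mg/h
Convert to g/h: 3907416 / 1000 = 3907.416 g/h

3907.416 g/h


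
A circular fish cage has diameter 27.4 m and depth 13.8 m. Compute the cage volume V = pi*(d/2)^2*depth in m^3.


r = d/2 = 27.4/2 = 13.7 m
Base area = pi*r^2 = pi*13.7^2 = 589.64553 m^2
Volume = 589.64553 * 13.8 = 8137.11 m^3

8137.11 m^3


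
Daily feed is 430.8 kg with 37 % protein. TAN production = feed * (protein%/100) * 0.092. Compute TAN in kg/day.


Protein in feed = 430.8 * 37/100 = 159.396 kg/day
TAN = protein * 0.092 = 159.396 * 0.092 = 14.664432 kg/day

14.664432 kg/day


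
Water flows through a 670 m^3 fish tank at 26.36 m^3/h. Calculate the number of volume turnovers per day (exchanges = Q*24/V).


Daily flow volume = 26.36 m^3/h * 24 h = 632.64 m^3/day
Exchanges = daily flow / tank volume = 632.64 / 670 = 0.944239 exchanges/day

0.944239 exchanges/day


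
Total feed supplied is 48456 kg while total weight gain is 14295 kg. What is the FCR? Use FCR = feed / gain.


FCR = feed consumed / weight gained
FCR = 48456 kg / 14295 kg = 3.38972

3.38972


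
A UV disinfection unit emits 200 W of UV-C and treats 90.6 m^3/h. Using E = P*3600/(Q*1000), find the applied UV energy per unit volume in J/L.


Energy delivered per hour = 200 W * 3600 s = 720000 J/h
Volume treated per hour = 90.6 m^3/h * 1000 = 90600 L/h
dose = 720000 / 90600 = 7.94702 J/L

7.94702 J/L


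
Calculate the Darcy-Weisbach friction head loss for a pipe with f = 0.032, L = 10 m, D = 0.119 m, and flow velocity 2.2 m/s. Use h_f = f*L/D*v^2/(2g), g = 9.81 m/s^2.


v^2 = 2.2^2 = 4.84 m^2/s^2
L/D = 10/0.119 = 84.033613
h_f = f*(L/D)*v^2/(2g) = 0.032 * 84.033613 * 4.84 / 19.62 = 0.66336 m

0.66336 m


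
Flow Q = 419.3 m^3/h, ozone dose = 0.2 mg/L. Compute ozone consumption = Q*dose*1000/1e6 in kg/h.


O3 demand (mg/h) = Q * dose * 1000 = 419.3 * 0.2 * 1000 = 83860 mg/h
Convert mg to kg: 83860 / 1e6 = 0.08386 kg/h

0.08386 kg/h


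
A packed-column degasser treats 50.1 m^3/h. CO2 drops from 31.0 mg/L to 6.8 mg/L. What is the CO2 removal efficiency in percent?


CO2_out / CO2_in = 6.8 / 31.0 = 0.21935484
Fraction remaining = 0.21935484
efficiency = (1 - 0.21935484) * 100 = 78.0645 %

78.0645 %


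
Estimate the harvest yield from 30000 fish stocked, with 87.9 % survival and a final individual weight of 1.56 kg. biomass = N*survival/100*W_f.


Survivors = 30000 * 87.9/100 = 26370 fish
Harvest biomass = survivors * W_f = 26370 * 1.56 = 41137.2 kg

41137.2 kg


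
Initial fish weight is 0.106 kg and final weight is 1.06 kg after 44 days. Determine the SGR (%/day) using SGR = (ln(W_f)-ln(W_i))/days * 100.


ln(W_f) = ln(1.06) = 0.058268908
ln(W_i) = ln(0.106) = -2.2443162
ln(W_f) - ln(W_i) = 0.058268908 - -2.2443162 = 2.3025851
SGR = 2.3025851 / 44 * 100 = 5.23315 %/day

5.23315 %/day


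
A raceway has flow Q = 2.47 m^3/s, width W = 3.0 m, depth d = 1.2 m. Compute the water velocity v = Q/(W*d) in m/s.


Cross-sectional area = W * d = 3.0 * 1.2 = 3.6 m^2
Velocity = Q / A = 2.47 / 3.6 = 0.686111 m/s

0.686111 m/s


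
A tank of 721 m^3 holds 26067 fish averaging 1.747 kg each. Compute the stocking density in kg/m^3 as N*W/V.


Total biomass = 26067 fish * 1.747 kg = 45539.049 kg
Density = total biomass / volume = 45539.049 / 721 = 63.161 kg/m^3

63.161 kg/m^3


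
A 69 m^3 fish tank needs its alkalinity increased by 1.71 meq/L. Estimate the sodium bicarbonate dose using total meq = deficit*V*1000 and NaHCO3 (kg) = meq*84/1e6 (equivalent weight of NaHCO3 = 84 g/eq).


Tank volume in L = 69 m^3 * 1000 = 69000 L
Total meq required = 1.71 meq/L * 69000 L = 117990 meq
NaHCO3 mass = 117990 meq * 84 mg/meq / 1e6 = 9.91116 kg

9.91116 kg


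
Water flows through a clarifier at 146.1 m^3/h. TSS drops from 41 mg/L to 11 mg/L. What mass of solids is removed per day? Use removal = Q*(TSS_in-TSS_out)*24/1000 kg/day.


Concentration drop: TSS_in - TSS_out = 41 - 11 = 30 mg/L
Hourly solids removed = Q * dTSS = 146.1 m^3/h * 30 mg/L = 4383 g/h  (m^3/h * mg/L = g/h)
Daily solids removed = 4383 * 24 = 105192 g/day
Convert g to kg: 105192 / 1000 = 105.192 kg/day

105.192 kg/day


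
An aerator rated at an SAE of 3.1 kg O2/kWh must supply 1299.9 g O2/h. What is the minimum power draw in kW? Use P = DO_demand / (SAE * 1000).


SAE in g O2/kWh = 3.1 * 1000 = 3100 g/kWh
P = DO_demand / SAE_g = 1299.9 / 3100 = 0.419323 kW

0.419323 kW


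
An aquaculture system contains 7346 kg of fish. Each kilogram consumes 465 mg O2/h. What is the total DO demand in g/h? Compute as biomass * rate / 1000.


Total O2 consumption (mg/h) = 7346 kg * 465 mg/(kg*h) = 3415890 mg/h
Convert to g/h: 3415890 / 1000 = 3415.89 g/h

3415.89 g/h


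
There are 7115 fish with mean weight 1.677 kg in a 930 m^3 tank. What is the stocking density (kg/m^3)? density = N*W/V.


Total biomass = 7115 fish * 1.677 kg = 11931.855 kg
Density = total biomass / volume = 11931.855 / 930 = 12.83 kg/m^3

12.83 kg/m^3


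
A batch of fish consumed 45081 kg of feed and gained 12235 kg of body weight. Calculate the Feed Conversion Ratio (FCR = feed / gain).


FCR = feed consumed / weight gained
FCR = 45081 kg / 12235 kg = 3.68459

3.68459


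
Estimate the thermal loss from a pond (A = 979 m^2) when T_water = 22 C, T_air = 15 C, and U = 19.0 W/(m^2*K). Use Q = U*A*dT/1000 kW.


Temperature difference dT = 22 - 15 = 7 K
Heat loss (W) = U * A * dT = 19.0 * 979 * 7 = 130207 W
Convert to kW: 130207 / 1000 = 130.207 kW

130.207 kW


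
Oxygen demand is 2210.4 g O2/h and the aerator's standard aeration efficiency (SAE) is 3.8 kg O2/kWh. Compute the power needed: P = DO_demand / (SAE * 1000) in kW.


SAE in g O2/kWh = 3.8 * 1000 = 3800 g/kWh
P = DO_demand / SAE_g = 2210.4 / 3800 = 0.581684 kW

0.581684 kW


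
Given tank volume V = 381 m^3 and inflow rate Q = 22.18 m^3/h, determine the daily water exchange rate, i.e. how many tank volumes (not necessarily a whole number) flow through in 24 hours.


Daily flow volume = 22.18 m^3/h * 24 h = 532.32 m^3/day
Exchanges = daily flow / tank volume = 532.32 / 381 = 1.39717 exchanges/day

1.39717 exchanges/day


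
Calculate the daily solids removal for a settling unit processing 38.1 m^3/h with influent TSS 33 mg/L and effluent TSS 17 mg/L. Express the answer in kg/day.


Concentration drop: TSS_in - TSS_out = 33 - 17 = 16 mg/L
Hourly solids removed = Q * dTSS = 38.1 m^3/h * 16 mg/L = 609.6 g/h  (m^3/h * mg/L = g/h)
Daily solids removed = 609.6 * 24 = 14630.4 g/day
Convert g to kg: 14630.4 / 1000 = 14.6304 kg/day

14.6304 kg/day


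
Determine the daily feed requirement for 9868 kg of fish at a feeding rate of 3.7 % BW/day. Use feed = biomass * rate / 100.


Feeding rate fraction = 3.7% / 100 = 0.037
Daily feed = 9868 kg * 0.037 = 365.116 kg/day

365.116 kg/day
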